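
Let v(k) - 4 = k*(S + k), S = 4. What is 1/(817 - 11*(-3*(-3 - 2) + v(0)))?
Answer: 1/608 ≈ 0.0016447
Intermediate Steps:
v(k) = 4 + k*(4 + k)
1/(817 - 11*(-3*(-3 - 2) + v(0))) = 1/(817 - 11*(-3*(-3 - 2) + (4 + 0**2 + 4*0))) = 1/(817 - 11*(-3*(-5) + (4 + 0 + 0))) = 1/(817 - 11*(15 + 4)) = 1/(817 - 11*19) = 1/(817 - 209) = 1/608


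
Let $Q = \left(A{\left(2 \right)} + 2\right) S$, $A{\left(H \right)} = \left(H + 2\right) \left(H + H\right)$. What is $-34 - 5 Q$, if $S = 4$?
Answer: $-394$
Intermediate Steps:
$A{\left(H \right)} = 2 H \left(2 + H\right)$ ($A{\left(H \right)} = \left(2 + H\right) 2 H = 2 H \left(2 + H\right)$)
$Q = 72$ ($Q = \left(2 \cdot 2 \left(2 + 2\right) + 2\right) 4 = \left(2 \cdot 2 \cdot 4 + 2\right) 4 = \left(16 + 2\right) 4 = 18 \cdot 4 = 72$)
$-34 - 5 Q = -34 - 360 = -394$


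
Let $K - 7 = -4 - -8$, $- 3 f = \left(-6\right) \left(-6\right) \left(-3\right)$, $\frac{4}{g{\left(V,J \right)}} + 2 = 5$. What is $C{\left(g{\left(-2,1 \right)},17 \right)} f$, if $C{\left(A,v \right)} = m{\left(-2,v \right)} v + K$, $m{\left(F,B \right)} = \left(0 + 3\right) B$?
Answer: $31608$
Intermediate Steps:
$m{\left(F,B \right)} = 3 B$
$g{\left(V,J \right)} = \frac{4}{3}$ ($g{\left(V,J \right)} = \frac{4}{-2 + 5} = \frac{4}{3}$)
$f = 36$ ($f = - \frac{\left(-6\right) \left(-6\right) \left(-3\right)}{3} = - \frac{36 \left(-3\right)}{3} = \left(- \frac{1}{3}\right) \left(-108\right) = 36$)
$K = 11$ ($K = 7 - -4 = 7 + \left(-4 + 8\right) = 7 + 4 = 11$)
$C{\left(A,v \right)} = 11 + 3 v^{2}$ ($C{\left(A,v \right)} = 3 v v + 11 = 3 v^{2} + 11 = 11 + 3 v^{2}$)
$C{\left(g{\left(-2,1 \right)},17 \right)} f = \left(11 + 3 \cdot 17^{2}\right) 36 = \left(11 + 3 \cdot 289\right) 36 = \left(11 + 867\right) 36 = 878 \cdot 36 = 31608$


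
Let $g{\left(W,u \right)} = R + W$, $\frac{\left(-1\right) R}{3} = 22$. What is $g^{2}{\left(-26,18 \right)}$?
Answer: $8464$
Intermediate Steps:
$R = -66$ ($R = \left(-3\right) 22 = -66$)
$g{\left(W,u \right)} = -66 + W$
$g^{2}{\left(-26,18 \right)} = \left(-66 - 26\right)^{2} = \left(-92\right)^{2} = 8464$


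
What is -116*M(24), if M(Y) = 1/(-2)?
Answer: 58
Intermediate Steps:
M(Y) = -1/2
-116*M(24) = -116*(-1/2) = 58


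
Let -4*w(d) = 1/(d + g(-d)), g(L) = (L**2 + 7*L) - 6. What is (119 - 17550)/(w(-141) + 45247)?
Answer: -1444751004/3750252347 ≈ -0.38524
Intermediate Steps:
g(L) = -6 + L**2 + 7*L
w(d) = -1/(4*(-6 + d**2 - 6*d)) (w(d) = -1/(4*(d + (-6 + (-d)**2 + 7*(-d)))) = -1/(4*(d + (-6 + d**2 - 7*d))) = -1/(4*(-6 + d**2 - 6*d)))
(119 - 17550)/(w(-141) + 45247) = (119 - 17550)/(1/(24 - 4*(-141)**2 + 24*(-141)) + 45247) = -17431/(1/(24 - 4*19881 - 3384) + 45247) = -17431/(1/(24 - 79524 - 3384) + 45247) = -17431/(1/(-82884) + 45247) = -17431/(-1/82884 + 45247) = -17431/3750252347/82884 = -17431*82884/3750252347 = -1444751004/3750252347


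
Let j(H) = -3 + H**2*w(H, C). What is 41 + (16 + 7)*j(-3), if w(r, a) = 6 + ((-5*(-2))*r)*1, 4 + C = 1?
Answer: -4996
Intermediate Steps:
C = -3 (C = -4 + 1 = -3)
w(r, a) = 6 + 10*r (w(r, a) = 6 + (10*r)*1 = 6 + 10*r)
j(H) = -3 + H**2*(6 + 10*H)
41 + (16 + 7)*j(-3) = 41 + (16 + 7)*(-3 + (-3)**2*(6 + 10*(-3))) = 41 + 23*(-3 + 9*(6 - 30)) = 41 + 23*(-3 + 9*(-24)) = 41 + 23*(-3 - 216) = 41 + 23*(-219) = 41 - 5037 = -4996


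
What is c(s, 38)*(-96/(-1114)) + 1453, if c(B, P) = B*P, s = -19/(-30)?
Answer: 4052381/2785 ≈ 1455.1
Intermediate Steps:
s = 19/30 (s = -19*(-1/30) = 19/30 ≈ 0.63333)
c(s, 38)*(-96/(-1114)) + 1453 = ((19/30)*38)*(-96/(-1114)) + 1453 = 361*(-96*(-1/1114))/15 + 1453 = (361/15)*(48/557) + 1453 = 5776/2785 + 1453 = 4052381/2785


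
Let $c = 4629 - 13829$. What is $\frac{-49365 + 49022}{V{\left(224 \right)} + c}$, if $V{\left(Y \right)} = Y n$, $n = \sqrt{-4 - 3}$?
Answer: $\frac{197225}{5311952} + \frac{2401 i \sqrt{7}}{2655976} \approx 0.037129 + 0.0023918 i$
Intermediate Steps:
$c = -9200$ ($c = 4629 - 13829 = -9200$)
$n = i \sqrt{7}$ ($n = \sqrt{-7} = i \sqrt{7} \approx 2.6458 i$)
$V{\left(Y \right)} = i Y \sqrt{7}$ ($V{\left(Y \right)} = Y i \sqrt{7} = i Y \sqrt{7}$)
$\frac{-49365 + 49022}{V{\left(224 \right)} + c} = \frac{-49365 + 49022}{i 224 \sqrt{7} - 9200} = - \frac{343}{224 i \sqrt{7} - 9200} = - \frac{343}{-9200 + 224 i \sqrt{7}}$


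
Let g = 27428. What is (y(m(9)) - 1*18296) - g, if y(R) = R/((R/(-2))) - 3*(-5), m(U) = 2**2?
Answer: -45711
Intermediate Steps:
m(U) = 4
y(R) = 13 (y(R) = R/((R*(-1/2))) + 15 = R/((-R/2)) + 15 = R*(-2/R) + 15 = -2 + 15 = 13)
(y(m(9)) - 1*18296) - g = (13 - 1*18296) - 1*27428 = (13 - 18296) - 27428 = -18283 - 27428 = -45711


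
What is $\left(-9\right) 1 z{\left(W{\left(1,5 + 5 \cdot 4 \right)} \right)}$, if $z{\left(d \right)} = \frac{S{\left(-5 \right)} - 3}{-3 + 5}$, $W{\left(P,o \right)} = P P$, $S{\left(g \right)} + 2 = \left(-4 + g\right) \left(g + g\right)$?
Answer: $- \frac{765}{2} \approx -382.5$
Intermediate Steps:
$S{\left(g \right)} = -2 + 2 g \left(-4 + g\right)$ ($S{\left(g \right)} = -2 + \left(-4 + g\right) \left(g + g\right) = -2 + \left(-4 + g\right) 2 g = -2 + 2 g \left(-4 + g\right)$)
$W{\left(P,o \right)} = P^{2}$
$z{\left(d \right)} = \frac{85}{2}$ ($z{\left(d \right)} = \frac{\left(-2 - -40 + 2 \left(-5\right)^{2}\right) - 3}{-3 + 5} = \frac{\left(-2 + 40 + 2 \cdot 25\right) - 3}{2} = \left(\left(-2 + 40 + 50\right) - 3\right) \frac{1}{2} = \left(88 - 3\right) \frac{1}{2} = 85 \cdot \frac{1}{2} = \frac{85}{2}$)
$\left(-9\right) 1 z{\left(W{\left(1,5 + 5 \cdot 4 \right)} \right)} = \left(-9\right) 1 \cdot \frac{85}{2} = \left(-9\right) \frac{85}{2} = - \frac{765}{2}$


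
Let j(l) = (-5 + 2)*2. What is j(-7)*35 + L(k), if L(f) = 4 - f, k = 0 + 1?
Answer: -207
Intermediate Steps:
j(l) = -6 (j(l) = -3*2 = -6)
k = 1
j(-7)*35 + L(k) = -6*35 + (4 - 1*1) = -210 + (4 - 1) = -210 + 3 = -207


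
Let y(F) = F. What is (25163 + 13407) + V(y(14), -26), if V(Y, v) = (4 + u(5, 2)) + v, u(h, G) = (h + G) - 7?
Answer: 38548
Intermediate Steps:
u(h, G) = -7 + G + h (u(h, G) = (G + h) - 7 = -7 + G + h)
V(Y, v) = 4 + v (V(Y, v) = (4 + (-7 + 2 + 5)) + v = (4 + 0) + v = 4 + v)
(25163 + 13407) + V(y(14), -26) = (25163 + 13407) + (4 - 26) = 38570 - 22 = 38548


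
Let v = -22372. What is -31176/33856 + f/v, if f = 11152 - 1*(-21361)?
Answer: -56194675/23669576 ≈ -2.3741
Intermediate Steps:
f = 32513 (f = 11152 + 21361 = 32513)
-31176/33856 + f/v = -31176/33856 + 32513/(-22372) = -31176*1/33856 + 32513*(-1/22372) = -3897/4232 - 32513/22372 = -56194675/23669576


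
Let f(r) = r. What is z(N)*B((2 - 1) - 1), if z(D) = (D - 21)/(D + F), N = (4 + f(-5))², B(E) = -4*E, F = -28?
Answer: 0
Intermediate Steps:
N = 1 (N = (4 - 5)² = (-1)² = 1)
z(D) = (-21 + D)/(-28 + D) (z(D) = (D - 21)/(D - 28) = (-21 + D)/(-28 + D))
z(N)*B((2 - 1) - 1) = ((-21 + 1)/(-28 + 1))*(-4*((2 - 1) - 1)) = (-20/(-27))*(-4*(1 - 1)) = (-1/27*(-20))*(-4*0) = (20/27)*0 = 0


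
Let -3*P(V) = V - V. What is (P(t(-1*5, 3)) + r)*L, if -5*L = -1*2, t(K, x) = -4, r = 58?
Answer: 116/5 ≈ 23.200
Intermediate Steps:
L = ⅖ (L = -(-1)*2/5 = -⅕*(-2) = ⅖ ≈ 0.40000)
P(V) = 0 (P(V) = -(V - V)/3 = -⅓*0 = 0)
(P(t(-1*5, 3)) + r)*L = (0 + 58)*(⅖) = 58*(⅖) = 116/5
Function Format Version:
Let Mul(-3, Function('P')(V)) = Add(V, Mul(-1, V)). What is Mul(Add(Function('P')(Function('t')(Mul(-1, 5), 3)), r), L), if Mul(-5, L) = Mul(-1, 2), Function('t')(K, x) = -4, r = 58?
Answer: Rational(116, 5) ≈ 23.200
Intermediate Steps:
L = Rational(2, 5) (L = Mul(Rational(-1, 5), Mul(-1, 2)) = Mul(Rational(-1, 5), -2) = Rational(2, 5) ≈ 0.40000)
Function('P')(V) = 0 (Function('P')(V) = Mul(Rational(-1, 3), Add(V, Mul(-1, V))) = Mul(Rational(-1, 3), 0) = 0)
Mul(Add(Function('P')(Function('t')(Mul(-1, 5), 3)), r), L) = Mul(Add(0, 58), Rational(2, 5)) = Mul(58, Rational(2, 5)) = Rational(116, 5)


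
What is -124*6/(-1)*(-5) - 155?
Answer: -3875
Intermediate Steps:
-124*6/(-1)*(-5) - 155 = -124*6*(-1)*(-5) - 155 = -(-744)*(-5) - 155 = -124*30 - 155 = -3720 - 155 = -3875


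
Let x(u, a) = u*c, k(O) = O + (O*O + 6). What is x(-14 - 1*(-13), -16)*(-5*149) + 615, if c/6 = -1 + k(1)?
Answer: 31905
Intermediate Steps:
k(O) = 6 + O + O² (k(O) = O + (O² + 6) = O + (6 + O²) = 6 + O + O²)
c = 42 (c = 6*(-1 + (6 + 1 + 1²)) = 6*(-1 + (6 + 1 + 1)) = 6*(-1 + 8) = 6*7 = 42)
x(u, a) = 42*u (x(u, a) = u*42 = 42*u)
x(-14 - 1*(-13), -16)*(-5*149) + 615 = (42*(-14 - 1*(-13)))*(-5*149) + 615 = (42*(-14 + 13))*(-745) + 615 = (42*(-1))*(-745) + 615 = -42*(-745) + 615 = 31290 + 615 = 31905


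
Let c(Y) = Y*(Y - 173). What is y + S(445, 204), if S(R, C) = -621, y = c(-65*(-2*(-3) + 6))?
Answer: 742719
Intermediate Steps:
c(Y) = Y*(-173 + Y)
y = 743340 (y = (-65*(-2*(-3) + 6))*(-173 - 65*(-2*(-3) + 6)) = (-65*(6 + 6))*(-173 - 65*(6 + 6)) = (-65*12)*(-173 - 65*12) = -780*(-173 - 780) = -780*(-953) = 743340)
y + S(445, 204) = 743340 - 621 = 742719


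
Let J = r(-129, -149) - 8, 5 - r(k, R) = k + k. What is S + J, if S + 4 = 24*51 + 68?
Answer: 1543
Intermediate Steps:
r(k, R) = 5 - 2*k (r(k, R) = 5 - (k + k) = 5 - 2*k)
S = 1288 (S = -4 + (24*51 + 68) = -4 + (1224 + 68) = -4 + 1292 = 1288)
J = 255 (J = (5 - 2*(-129)) - 8 = (5 + 258) - 8 = 263 - 8 = 255)
S + J = 1288 + 255 = 1543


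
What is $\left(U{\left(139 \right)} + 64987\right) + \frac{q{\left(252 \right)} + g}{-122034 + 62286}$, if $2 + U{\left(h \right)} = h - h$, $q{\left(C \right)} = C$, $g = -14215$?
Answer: $\frac{3882737743}{59748} \approx 64985.0$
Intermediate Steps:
$U{\left(h \right)} = -2$ ($U{\left(h \right)} = -2 + \left(h - h\right) = -2 + 0 = -2$)
$\left(U{\left(139 \right)} + 64987\right) + \frac{q{\left(252 \right)} + g}{-122034 + 62286} = \left(-2 + 64987\right) + \frac{252 - 14215}{-122034 + 62286} = 64985 - \frac{13963}{-59748} = 64985 - - \frac{13963}{59748} = 64985 + \frac{13963}{59748} = \frac{3882737743}{59748}$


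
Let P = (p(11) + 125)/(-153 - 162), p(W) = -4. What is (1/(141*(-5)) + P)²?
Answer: 32581264/219188025 ≈ 0.14865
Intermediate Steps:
P = -121/315 (P = (-4 + 125)/(-153 - 162) = 121/(-315) = 121*(-1/315) = -121/315 ≈ -0.38413)
(1/(141*(-5)) + P)² = (1/(141*(-5)) - 121/315)² = (1/(-705) - 121/315)² = (-1/705 - 121/315)² = (-5708/14805)² = 32581264/219188025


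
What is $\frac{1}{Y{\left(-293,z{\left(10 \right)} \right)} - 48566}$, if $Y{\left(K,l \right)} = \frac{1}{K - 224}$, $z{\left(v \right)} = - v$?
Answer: $- \frac{517}{25108623} \approx -2.0591 \cdot 10^{-5}$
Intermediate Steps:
$Y{\left(K,l \right)} = \frac{1}{-224 + K}$
$\frac{1}{Y{\left(-293,z{\left(10 \right)} \right)} - 48566} = \frac{1}{\frac{1}{-224 - 293} - 48566} = \frac{1}{\frac{1}{-517} - 48566} = \frac{1}{- \frac{1}{517} - 48566} = \frac{1}{- \frac{25108623}{517}} = - \frac{517}{25108623}$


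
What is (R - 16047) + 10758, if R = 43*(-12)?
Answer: -5805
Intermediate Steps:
R = -516
(R - 16047) + 10758 = (-516 - 16047) + 10758 = -16563 + 10758 = -5805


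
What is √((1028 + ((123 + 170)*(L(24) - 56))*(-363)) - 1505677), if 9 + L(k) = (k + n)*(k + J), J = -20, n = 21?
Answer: I*√13735934 ≈ 3706.2*I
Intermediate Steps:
L(k) = -9 + (-20 + k)*(21 + k) (L(k) = -9 + (k + 21)*(k - 20) = -9 + (21 + k)*(-20 + k) = -9 + (-20 + k)*(21 + k))
√((1028 + ((123 + 170)*(L(24) - 56))*(-363)) - 1505677) = √((1028 + ((123 + 170)*((-429 + 24 + 24²) - 56))*(-363)) - 1505677) = √((1028 + (293*((-429 + 24 + 576) - 56))*(-363)) - 1505677) = √((1028 + (293*(171 - 56))*(-363)) - 1505677) = √((1028 + (293*115)*(-363)) - 1505677) = √((1028 + 33695*(-363)) - 1505677) = √((1028 - 12231285) - 1505677) = √(-12230257 - 1505677) = √(-13735934) = I*√13735934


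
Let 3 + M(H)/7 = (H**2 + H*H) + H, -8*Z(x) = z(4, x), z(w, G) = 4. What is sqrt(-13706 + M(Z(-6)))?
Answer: I*sqrt(13727) ≈ 117.16*I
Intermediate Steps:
Z(x) = -1/2 (Z(x) = -1/8*4 = -1/2)
M(H) = -21 + 7*H + 14*H**2 (M(H) = -21 + 7*((H**2 + H*H) + H) = -21 + 7*((H**2 + H**2) + H) = -21 + 7*(2*H**2 + H) = -21 + 7*(H + 2*H**2) = -21 + (7*H + 14*H**2) = -21 + 7*H + 14*H**2)
sqrt(-13706 + M(Z(-6))) = sqrt(-13706 + (-21 + 7*(-1/2) + 14*(-1/2)**2)) = sqrt(-13706 + (-21 - 7/2 + 14*(1/4))) = sqrt(-13706 + (-21 - 7/2 + 7/2)) = sqrt(-13706 - 21) = sqrt(-13727) = I*sqrt(13727)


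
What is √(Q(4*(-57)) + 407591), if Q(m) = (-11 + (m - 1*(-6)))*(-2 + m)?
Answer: √461181 ≈ 679.10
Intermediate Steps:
Q(m) = (-5 + m)*(-2 + m) (Q(m) = (-11 + (m + 6))*(-2 + m) = (-11 + (6 + m))*(-2 + m) = (-5 + m)*(-2 + m))
√(Q(4*(-57)) + 407591) = √((10 + (4*(-57))² - 28*(-57)) + 407591) = √((10 + (-228)² - 7*(-228)) + 407591) = √((10 + 51984 + 1596) + 407591) = √(53590 + 407591) = √461181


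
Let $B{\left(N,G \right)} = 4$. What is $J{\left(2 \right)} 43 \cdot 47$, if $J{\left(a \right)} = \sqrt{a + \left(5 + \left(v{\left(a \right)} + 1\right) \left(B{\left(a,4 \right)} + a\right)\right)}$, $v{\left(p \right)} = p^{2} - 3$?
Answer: $2021 \sqrt{19} \approx 8809.3$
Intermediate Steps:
$v{\left(p \right)} = -3 + p^{2}$ ($v{\left(p \right)} = p^{2} - 3 = -3 + p^{2}$)
$J{\left(a \right)} = \sqrt{5 + a + \left(-2 + a^{2}\right) \left(4 + a\right)}$ ($J{\left(a \right)} = \sqrt{a + \left(5 + \left(\left(-3 + a^{2}\right) + 1\right) \left(4 + a\right)\right)} = \sqrt{a + \left(5 + \left(-2 + a^{2}\right) \left(4 + a\right)\right)} = \sqrt{5 + a + \left(-2 + a^{2}\right) \left(4 + a\right)}$)
$J{\left(2 \right)} 43 \cdot 47 = \sqrt{-3 + 2^{3} - 2 + 4 \cdot 2^{2}} \cdot 43 \cdot 47 = \sqrt{-3 + 8 - 2 + 4 \cdot 4} \cdot 43 \cdot 47 = \sqrt{-3 + 8 - 2 + 16} \cdot 43 \cdot 47 = \sqrt{19} \cdot 43 \cdot 47 = 43 \sqrt{19} \cdot 47 = 2021 \sqrt{19}$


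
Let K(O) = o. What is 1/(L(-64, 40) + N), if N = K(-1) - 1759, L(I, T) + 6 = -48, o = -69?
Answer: -1/1882 ≈ -0.00053135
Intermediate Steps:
K(O) = -69
L(I, T) = -54 (L(I, T) = -6 - 48 = -54)
N = -1828 (N = -69 - 1759 = -1828)
1/(L(-64, 40) + N) = 1/(-54 - 1828) = 1/(-1882) = -1/1882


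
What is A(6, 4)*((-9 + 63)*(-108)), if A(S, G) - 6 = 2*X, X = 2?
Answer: -58320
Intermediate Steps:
A(S, G) = 10 (A(S, G) = 6 + 2*2 = 6 + 4 = 10)
A(6, 4)*((-9 + 63)*(-108)) = 10*((-9 + 63)*(-108)) = 10*(54*(-108)) = 10*(-5832) = -58320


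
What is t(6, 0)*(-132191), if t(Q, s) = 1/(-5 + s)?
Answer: 132191/5 ≈ 26438.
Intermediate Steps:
t(6, 0)*(-132191) = -132191/(-5 + 0) = -132191/(-5) = -⅕*(-132191) = 132191/5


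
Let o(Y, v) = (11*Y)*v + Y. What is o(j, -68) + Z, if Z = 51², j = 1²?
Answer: 1854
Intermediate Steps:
j = 1
o(Y, v) = Y + 11*Y*v (o(Y, v) = 11*Y*v + Y = Y + 11*Y*v)
Z = 2601
o(j, -68) + Z = 1*(1 + 11*(-68)) + 2601 = 1*(1 - 748) + 2601 = 1*(-747) + 2601 = -747 + 2601 = 1854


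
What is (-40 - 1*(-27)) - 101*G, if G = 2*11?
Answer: -2235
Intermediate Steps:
G = 22
(-40 - 1*(-27)) - 101*G = (-40 - 1*(-27)) - 101*22 = (-40 + 27) - 2222 = -13 - 2222 = -2235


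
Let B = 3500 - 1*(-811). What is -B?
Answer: -4311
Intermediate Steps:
B = 4311 (B = 3500 + 811 = 4311)
-B = -1*4311 = -4311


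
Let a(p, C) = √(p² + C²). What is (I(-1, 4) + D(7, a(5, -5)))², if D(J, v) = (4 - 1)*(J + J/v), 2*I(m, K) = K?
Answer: 26891/50 + 483*√2/5 ≈ 674.43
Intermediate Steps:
I(m, K) = K/2
a(p, C) = √(C² + p²)
D(J, v) = 3*J + 3*J/v (D(J, v) = 3*(J + J/v) = 3*J + 3*J/v)
(I(-1, 4) + D(7, a(5, -5)))² = ((½)*4 + 3*7*(1 + √((-5)² + 5²))/√((-5)² + 5²))² = (2 + 3*7*(1 + √(25 + 25))/√(25 + 25))² = (2 + 3*7*(1 + √50)/√50)² = (2 + 3*7*(1 + 5*√2)/(5*√2))² = (2 + 3*7*(√2/10)*(1 + 5*√2))² = (2 + 21*√2*(1 + 5*√2)/10)²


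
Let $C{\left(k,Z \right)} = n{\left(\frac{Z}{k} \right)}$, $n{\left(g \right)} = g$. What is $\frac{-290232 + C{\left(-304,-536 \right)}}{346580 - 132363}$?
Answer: $- \frac{11028749}{8140246} \approx -1.3548$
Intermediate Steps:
$C{\left(k,Z \right)} = \frac{Z}{k}$
$\frac{-290232 + C{\left(-304,-536 \right)}}{346580 - 132363} = \frac{-290232 - \frac{536}{-304}}{346580 - 132363} = \frac{-290232 - - \frac{67}{38}}{214217} = \left(-290232 + \frac{67}{38}\right) \frac{1}{214217} = \left(- \frac{11028749}{38}\right) \frac{1}{214217} = - \frac{11028749}{8140246}$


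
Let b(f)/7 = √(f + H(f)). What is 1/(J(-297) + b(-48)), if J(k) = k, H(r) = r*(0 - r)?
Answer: -99/67819 - 196*I*√3/203457 ≈ -0.0014598 - 0.0016686*I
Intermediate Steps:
H(r) = -r² (H(r) = r*(-r) = -r²)
b(f) = 7*√(f - f²)
1/(J(-297) + b(-48)) = 1/(-297 + 7*√(-48*(1 - 1*(-48)))) = 1/(-297 + 7*√(-48*(1 + 48))) = 1/(-297 + 7*√(-48*49)) = 1/(-297 + 7*√(-2352)) = 1/(-297 + 7*(28*I*√3)) = 1/(-297 + 196*I*√3)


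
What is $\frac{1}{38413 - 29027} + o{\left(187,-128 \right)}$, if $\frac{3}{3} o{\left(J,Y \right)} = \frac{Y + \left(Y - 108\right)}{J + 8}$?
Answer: $- \frac{262793}{140790} \approx -1.8666$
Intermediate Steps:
$o{\left(J,Y \right)} = \frac{-108 + 2 Y}{8 + J}$ ($o{\left(J,Y \right)} = \frac{Y + \left(Y - 108\right)}{J + 8} = \frac{Y + \left(-108 + Y\right)}{8 + J} = \frac{-108 + 2 Y}{8 + J}$)
$\frac{1}{38413 - 29027} + o{\left(187,-128 \right)} = \frac{1}{38413 - 29027} + \frac{2 \left(-54 - 128\right)}{8 + 187} = \frac{1}{9386} + 2 \cdot \frac{1}{195} \left(-182\right) = \frac{1}{9386} - \frac{28}{15} = - \frac{262793}{140790}$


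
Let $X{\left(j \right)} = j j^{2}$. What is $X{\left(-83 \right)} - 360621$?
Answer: $-932408$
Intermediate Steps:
$X{\left(j \right)} = j^{3}$
$X{\left(-83 \right)} - 360621 = \left(-83\right)^{3} - 360621 = -571787 - 360621 = -932408$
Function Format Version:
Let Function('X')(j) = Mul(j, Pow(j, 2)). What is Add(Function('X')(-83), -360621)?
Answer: -932408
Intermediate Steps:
Function('X')(j) = Pow(j, 3)
Add(Function('X')(-83), -360621) = Add(Pow(-83, 3), -360621) = Add(-571787, -360621) = -932408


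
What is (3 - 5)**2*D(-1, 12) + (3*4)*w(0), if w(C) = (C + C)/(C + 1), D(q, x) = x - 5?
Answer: 28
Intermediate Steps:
D(q, x) = -5 + x
w(C) = 2*C/(1 + C) (w(C) = (2*C)/(1 + C) = 2*C/(1 + C))
(3 - 5)**2*D(-1, 12) + (3*4)*w(0) = (3 - 5)**2*(-5 + 12) + (3*4)*(2*0/(1 + 0)) = (-2)**2*7 + 12*(2*0/1) = 4*7 + 12*(2*0*1) = 28 + 12*0 = 28 + 0 = 28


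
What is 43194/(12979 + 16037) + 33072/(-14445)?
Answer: -6216293/7761780 ≈ -0.80089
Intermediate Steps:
43194/(12979 + 16037) + 33072/(-14445) = 43194/29016 + 33072*(-1/14445) = 43194*(1/29016) - 11024/4815 = 7199/4836 - 11024/4815 = -6216293/7761780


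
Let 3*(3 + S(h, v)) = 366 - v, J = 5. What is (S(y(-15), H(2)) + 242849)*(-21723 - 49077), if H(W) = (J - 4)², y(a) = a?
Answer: -17202110800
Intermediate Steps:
H(W) = 1 (H(W) = (5 - 4)² = 1² = 1)
S(h, v) = 119 - v/3 (S(h, v) = -3 + (366 - v)/3 = -3 + (122 - v/3) = 119 - v/3)
(S(y(-15), H(2)) + 242849)*(-21723 - 49077) = ((119 - ⅓*1) + 242849)*(-21723 - 49077) = ((119 - ⅓) + 242849)*(-70800) = (356/3 + 242849)*(-70800) = (728903/3)*(-70800) = -17202110800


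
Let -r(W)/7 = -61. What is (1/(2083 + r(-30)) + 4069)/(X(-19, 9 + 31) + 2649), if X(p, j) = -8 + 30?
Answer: 10213191/6704210 ≈ 1.5234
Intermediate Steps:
r(W) = 427 (r(W) = -7*(-61) = 427)
X(p, j) = 22
(1/(2083 + r(-30)) + 4069)/(X(-19, 9 + 31) + 2649) = (1/(2083 + 427) + 4069)/(22 + 2649) = (1/2510 + 4069)/2671 = (1/2510 + 4069)*(1/2671) = (10213191/2510)*(1/2671) = 10213191/6704210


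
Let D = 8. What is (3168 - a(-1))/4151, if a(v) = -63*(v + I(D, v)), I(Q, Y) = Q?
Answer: 3609/4151 ≈ 0.86943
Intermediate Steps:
a(v) = -504 - 63*v (a(v) = -63*(v + 8) = -63*(8 + v) = -504 - 63*v)
(3168 - a(-1))/4151 = (3168 - (-504 - 63*(-1)))/4151 = (3168 - (-504 + 63))*(1/4151) = (3168 - 1*(-441))*(1/4151) = (3168 + 441)*(1/4151) = 3609*(1/4151) = 3609/4151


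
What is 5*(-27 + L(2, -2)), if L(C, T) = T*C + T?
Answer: -165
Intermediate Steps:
L(C, T) = T + C*T (L(C, T) = C*T + T = T + C*T)
5*(-27 + L(2, -2)) = 5*(-27 - 2*(1 + 2)) = 5*(-27 - 2*3) = 5*(-27 - 6) = 5*(-33) = -165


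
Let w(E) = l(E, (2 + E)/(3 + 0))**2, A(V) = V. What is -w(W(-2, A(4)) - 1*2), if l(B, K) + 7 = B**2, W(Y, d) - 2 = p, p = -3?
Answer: -4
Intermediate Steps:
W(Y, d) = -1 (W(Y, d) = 2 - 3 = -1)
l(B, K) = -7 + B**2
w(E) = (-7 + E**2)**2
-w(W(-2, A(4)) - 1*2) = -(-7 + (-1 - 1*2)**2)**2 = -(-7 + (-1 - 2)**2)**2 = -(-7 + (-3)**2)**2 = -(-7 + 9)**2 = -1*2**2 = -1*4 = -4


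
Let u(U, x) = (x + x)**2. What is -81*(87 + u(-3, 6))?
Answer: -18711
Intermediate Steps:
u(U, x) = 4*x**2 (u(U, x) = (2*x)**2 = 4*x**2)
-81*(87 + u(-3, 6)) = -81*(87 + 4*6**2) = -81*(87 + 4*36) = -81*(87 + 144) = -81*231 = -18711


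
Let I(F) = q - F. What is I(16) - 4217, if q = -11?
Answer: -4244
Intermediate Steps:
I(F) = -11 - F
I(16) - 4217 = (-11 - 1*16) - 4217 = (-11 - 16) - 4217 = -27 - 4217 = -4244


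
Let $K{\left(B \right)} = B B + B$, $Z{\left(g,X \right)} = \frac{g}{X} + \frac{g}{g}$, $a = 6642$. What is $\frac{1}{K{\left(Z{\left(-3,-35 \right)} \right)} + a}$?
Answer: $\frac{1225}{8139224} \approx 0.00015051$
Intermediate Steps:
$Z{\left(g,X \right)} = 1 + \frac{g}{X}$ ($Z{\left(g,X \right)} = \frac{g}{X} + 1 = 1 + \frac{g}{X}$)
$K{\left(B \right)} = B + B^{2}$ ($K{\left(B \right)} = B^{2} + B = B + B^{2}$)
$\frac{1}{K{\left(Z{\left(-3,-35 \right)} \right)} + a} = \frac{1}{\frac{-35 - 3}{-35} \left(1 + \frac{-35 - 3}{-35}\right) + 6642} = \frac{1}{\left(- \frac{1}{35}\right) \left(-38\right) \left(1 - - \frac{38}{35}\right) + 6642} = \frac{1}{\frac{38 \left(1 + \frac{38}{35}\right)}{35} + 6642} = \frac{1}{\frac{38}{35} \cdot \frac{73}{35} + 6642} = \frac{1}{\frac{2774}{1225} + 6642} = \frac{1}{\frac{8139224}{1225}} = \frac{1225}{8139224}$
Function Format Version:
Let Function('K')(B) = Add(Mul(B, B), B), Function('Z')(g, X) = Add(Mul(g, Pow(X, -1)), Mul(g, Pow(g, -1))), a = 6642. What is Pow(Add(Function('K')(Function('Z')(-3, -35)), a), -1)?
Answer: Rational(1225, 8139224) ≈ 0.00015051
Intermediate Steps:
Function('Z')(g, X) = Add(1, Mul(g, Pow(X, -1))) (Function('Z')(g, X) = Add(Mul(g, Pow(X, -1)), 1) = Add(1, Mul(g, Pow(X, -1))))
Function('K')(B) = Add(B, Pow(B, 2)) (Function('K')(B) = Add(Pow(B, 2), B) = Add(B, Pow(B, 2)))
Pow(Add(Function('K')(Function('Z')(-3, -35)), a), -1) = Pow(Add(Mul(Mul(Pow(-35, -1), Add(-35, -3)), Add(1, Mul(Pow(-35, -1), Add(-35, -3)))), 6642), -1) = Pow(Add(Mul(Mul(Rational(-1, 35), -38), Add(1, Mul(Rational(-1, 35), -38))), 6642), -1) = Pow(Add(Mul(Rational(38, 35), Add(1, Rational(38, 35))), 6642), -1) = Pow(Add(Mul(Rational(38, 35), Rational(73, 35)), 6642), -1) = Pow(Add(Rational(2774, 1225), 6642), -1) = Pow(Rational(8139224, 1225), -1) = Rational(1225, 8139224)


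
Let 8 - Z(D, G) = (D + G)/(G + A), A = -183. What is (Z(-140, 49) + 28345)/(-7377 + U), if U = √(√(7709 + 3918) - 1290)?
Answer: -3799211/(134*(7377 - I*√(1290 - √11627))) ≈ -3.8433 - 0.017913*I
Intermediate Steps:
Z(D, G) = 8 - (D + G)/(-183 + G) (Z(D, G) = 8 - (D + G)/(G - 183) = 8 - (D + G)/(-183 + G))
U = √(-1290 + √11627) (U = √(√11627 - 1290) = √(-1290 + √11627) ≈ 34.383*I)
(Z(-140, 49) + 28345)/(-7377 + U) = ((-1464 - 1*(-140) + 7*49)/(-183 + 49) + 28345)/(-7377 + √(-1290 + √11627)) = ((-1464 + 140 + 343)/(-134) + 28345)/(-7377 + √(-1290 + √11627)) = (-1/134*(-981) + 28345)/(-7377 + √(-1290 + √11627)) = (981/134 + 28345)/(-7377 + √(-1290 + √11627)) = 3799211/(134*(-7377 + √(-1290 + √11627)))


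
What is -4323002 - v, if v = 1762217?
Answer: -6085219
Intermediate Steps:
-4323002 - v = -4323002 - 1*1762217 = -4323002 - 1762217 = -6085219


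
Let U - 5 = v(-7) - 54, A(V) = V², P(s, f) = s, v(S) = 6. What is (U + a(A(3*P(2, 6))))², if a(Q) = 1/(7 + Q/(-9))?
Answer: 16384/9 ≈ 1820.4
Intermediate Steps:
U = -43 (U = 5 + (6 - 54) = 5 - 48 = -43)
a(Q) = 1/(7 - Q/9) (a(Q) = 1/(7 + Q*(-⅑)) = 1/(7 - Q/9))
(U + a(A(3*P(2, 6))))² = (-43 - 9/(-63 + (3*2)²))² = (-43 - 9/(-63 + 6²))² = (-43 - 9/(-63 + 36))² = (-43 - 9/(-27))² = (-43 - 9*(-1/27))² = (-43 + ⅓)² = (-128/3)² = 16384/9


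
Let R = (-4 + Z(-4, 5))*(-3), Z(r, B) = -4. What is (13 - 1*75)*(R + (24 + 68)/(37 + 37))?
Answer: -57908/37 ≈ -1565.1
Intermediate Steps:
R = 24 (R = (-4 - 4)*(-3) = -8*(-3) = 24)
(13 - 1*75)*(R + (24 + 68)/(37 + 37)) = (13 - 1*75)*(24 + (24 + 68)/(37 + 37)) = (13 - 75)*(24 + 92/74) = -62*(24 + 92*(1/74)) = -62*(24 + 46/37) = -62*934/37 = -57908/37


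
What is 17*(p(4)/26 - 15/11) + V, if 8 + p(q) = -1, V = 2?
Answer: -7741/286 ≈ -27.066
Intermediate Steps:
p(q) = -9 (p(q) = -8 - 1 = -9)
17*(p(4)/26 - 15/11) + V = 17*(-9/26 - 15/11) + 2 = 17*(-489/286) + 2 = -8313/286 + 2 = -7741/286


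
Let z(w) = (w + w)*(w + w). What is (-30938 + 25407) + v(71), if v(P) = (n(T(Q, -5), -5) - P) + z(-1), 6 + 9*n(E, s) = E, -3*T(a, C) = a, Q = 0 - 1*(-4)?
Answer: -151168/27 ≈ -5598.8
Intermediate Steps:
Q = 4 (Q = 0 + 4 = 4)
T(a, C) = -a/3
n(E, s) = -2/3 + E/9
z(w) = 4*w**2 (z(w) = (2*w)*(2*w) = 4*w**2)
v(P) = 86/27 - P (v(P) = ((-2/3 + (-1/3*4)/9) - P) + 4*(-1)**2 = ((-2/3 + (1/9)*(-4/3)) - P) + 4*1 = ((-2/3 - 4/27) - P) + 4 = (-22/27 - P) + 4 = 86/27 - P)
(-30938 + 25407) + v(71) = (-30938 + 25407) + (86/27 - 1*71) = -5531 + (86/27 - 71) = -5531 - 1831/27 = -151168/27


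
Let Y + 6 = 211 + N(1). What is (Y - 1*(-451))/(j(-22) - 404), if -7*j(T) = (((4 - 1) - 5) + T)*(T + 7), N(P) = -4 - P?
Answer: -4557/3188 ≈ -1.4294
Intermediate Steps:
Y = 200 (Y = -6 + (211 + (-4 - 1*1)) = -6 + (211 + (-4 - 1)) = -6 + (211 - 5) = -6 + 206 = 200)
j(T) = -(-2 + T)*(7 + T)/7 (j(T) = -(((4 - 1) - 5) + T)*(T + 7)/7 = -((3 - 5) + T)*(7 + T)/7 = -(-2 + T)*(7 + T)/7)
(Y - 1*(-451))/(j(-22) - 404) = (200 - 1*(-451))/((2 - 5/7*(-22) - 1/7*(-22)**2) - 404) = (200 + 451)/((2 + 110/7 - 1/7*484) - 404) = 651/((2 + 110/7 - 484/7) - 404) = 651/(-360/7 - 404) = 651/(-3188/7) = 651*(-7/3188) = -4557/3188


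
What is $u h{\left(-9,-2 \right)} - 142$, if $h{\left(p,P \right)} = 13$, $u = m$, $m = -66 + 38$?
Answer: $-506$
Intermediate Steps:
$m = -28$
$u = -28$
$u h{\left(-9,-2 \right)} - 142 = \left(-28\right) 13 - 142 = -364 - 142 = -506$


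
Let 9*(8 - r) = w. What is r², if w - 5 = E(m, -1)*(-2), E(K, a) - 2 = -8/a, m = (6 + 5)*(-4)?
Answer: 841/9 ≈ 93.444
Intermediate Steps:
m = -44 (m = 11*(-4) = -44)
E(K, a) = 2 - 8/a
w = -15 (w = 5 + (2 - 8/(-1))*(-2) = 5 + (2 - 8*(-1))*(-2) = 5 + (2 + 8)*(-2) = 5 + 10*(-2) = 5 - 20 = -15)
r = 29/3 (r = 8 - ⅑*(-15) = 8 + 5/3 = 29/3 ≈ 9.6667)
r² = (29/3)² = 841/9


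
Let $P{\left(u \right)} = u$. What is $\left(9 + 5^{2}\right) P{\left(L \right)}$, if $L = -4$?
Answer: $-136$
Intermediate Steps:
$\left(9 + 5^{2}\right) P{\left(L \right)} = \left(9 + 5^{2}\right) \left(-4\right) = \left(9 + 25\right) \left(-4\right) = 34 \left(-4\right) = -136$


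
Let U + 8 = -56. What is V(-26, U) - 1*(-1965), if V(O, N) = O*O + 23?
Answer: 2664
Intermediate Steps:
U = -64 (U = -8 - 56 = -64)
V(O, N) = 23 + O² (V(O, N) = O² + 23 = 23 + O²)
V(-26, U) - 1*(-1965) = (23 + (-26)²) - 1*(-1965) = (23 + 676) + 1965 = 699 + 1965 = 2664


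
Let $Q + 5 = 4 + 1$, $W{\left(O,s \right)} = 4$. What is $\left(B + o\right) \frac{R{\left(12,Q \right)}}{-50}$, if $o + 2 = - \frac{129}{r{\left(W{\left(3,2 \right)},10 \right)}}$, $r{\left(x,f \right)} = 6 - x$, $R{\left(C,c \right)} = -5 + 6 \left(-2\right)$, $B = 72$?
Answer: $\frac{187}{100} \approx 1.87$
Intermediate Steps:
$Q = 0$ ($Q = -5 + \left(4 + 1\right) = -5 + 5 = 0$)
$R{\left(C,c \right)} = -17$ ($R{\left(C,c \right)} = -5 - 12 = -17$)
$o = - \frac{133}{2}$ ($o = -2 - \frac{129}{6 - 4} = -2 - \frac{129}{2} = - \frac{133}{2} \approx -66.5$)
$\left(B + o\right) \frac{R{\left(12,Q \right)}}{-50} = \left(72 - \frac{133}{2}\right) \left(- \frac{17}{-50}\right) = \frac{11 \left(\left(-17\right) \left(- \frac{1}{50}\right)\right)}{2} = \frac{11}{2} \cdot \frac{17}{50} = \frac{187}{100}$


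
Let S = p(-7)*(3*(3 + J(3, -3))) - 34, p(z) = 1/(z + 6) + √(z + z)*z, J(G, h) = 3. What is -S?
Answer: 52 + 126*I*√14 ≈ 52.0 + 471.45*I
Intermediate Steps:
p(z) = 1/(6 + z) + √2*z^(3/2) (p(z) = 1/(6 + z) + √(2*z)*z = 1/(6 + z) + (√2*√z)*z = 1/(6 + z) + √2*z^(3/2))
S = -52 - 126*I*√14 (S = ((1 + √2*(-7)^(5/2) + 6*√2*(-7)^(3/2))/(6 - 7))*(3*(3 + 3)) - 34 = ((1 + √2*(49*I*√7) + 6*√2*(-7*I*√7))/(-1))*(3*6) - 34 = -(1 + 49*I*√14 - 42*I*√14)*18 - 34 = -(1 + 7*I*√14)*18 - 34 = (-1 - 7*I*√14)*18 - 34 = (-18 - 126*I*√14) - 34 = -52 - 126*I*√14 ≈ -52.0 - 471.45*I)
-S = -(-52 - 126*I*√14) = 52 + 126*I*√14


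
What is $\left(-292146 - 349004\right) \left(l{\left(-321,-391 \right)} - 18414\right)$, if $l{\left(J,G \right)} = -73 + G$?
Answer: $12103629700$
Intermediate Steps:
$\left(-292146 - 349004\right) \left(l{\left(-321,-391 \right)} - 18414\right) = \left(-292146 - 349004\right) \left(\left(-73 - 391\right) - 18414\right) = - 641150 \left(-464 - 18414\right) = \left(-641150\right) \left(-18878\right) = 12103629700$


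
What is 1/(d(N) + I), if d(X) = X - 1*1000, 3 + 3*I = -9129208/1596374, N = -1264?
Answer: -2394561/5428245269 ≈ -0.00044113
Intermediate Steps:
I = -6959165/2394561 (I = -1 + (-9129208/1596374)/3 = -1 + (-9129208*1/1596374)/3 = -1 + (⅓)*(-4564604/798187) = -1 - 4564604/2394561 = -6959165/2394561 ≈ -2.9062)
d(X) = -1000 + X (d(X) = X - 1000 = -1000 + X)
1/(d(N) + I) = 1/((-1000 - 1264) - 6959165/2394561) = 1/(-2264 - 6959165/2394561) = 1/(-5428245269/2394561) = -2394561/5428245269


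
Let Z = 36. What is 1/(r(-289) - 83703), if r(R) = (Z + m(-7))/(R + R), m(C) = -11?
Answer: -578/48380359 ≈ -1.1947e-5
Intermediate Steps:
r(R) = 25/(2*R) (r(R) = (36 - 11)/(R + R) = 25/((2*R)) = 25*(1/(2*R)) = 25/(2*R))
1/(r(-289) - 83703) = 1/((25/2)/(-289) - 83703) = 1/((25/2)*(-1/289) - 83703) = 1/(-25/578 - 83703) = 1/(-48380359/578) = -578/48380359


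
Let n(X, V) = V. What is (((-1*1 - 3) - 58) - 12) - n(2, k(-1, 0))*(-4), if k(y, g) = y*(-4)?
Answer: -58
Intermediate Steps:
k(y, g) = -4*y
(((-1*1 - 3) - 58) - 12) - n(2, k(-1, 0))*(-4) = (((-1*1 - 3) - 58) - 12) - (-4*(-1))*(-4) = (((-1 - 3) - 58) - 12) - 4*(-4) = ((-4 - 58) - 12) - 1*(-16) = (-62 - 12) + 16 = -74 + 16 = -58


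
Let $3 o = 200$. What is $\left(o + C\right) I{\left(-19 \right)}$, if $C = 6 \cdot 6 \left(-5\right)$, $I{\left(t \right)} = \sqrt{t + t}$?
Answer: $- \frac{340 i \sqrt{38}}{3} \approx - 698.63 i$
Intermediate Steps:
$I{\left(t \right)} = \sqrt{2} \sqrt{t}$ ($I{\left(t \right)} = \sqrt{2 t} = \sqrt{2} \sqrt{t}$)
$o = \frac{200}{3}$ ($o = \frac{1}{3} \cdot 200 = \frac{200}{3} \approx 66.667$)
$C = -180$ ($C = 36 \left(-5\right) = -180$)
$\left(o + C\right) I{\left(-19 \right)} = \left(\frac{200}{3} - 180\right) \sqrt{2} \sqrt{-19} = - \frac{340 \sqrt{2} i \sqrt{19}}{3} = - \frac{340 i \sqrt{38}}{3}$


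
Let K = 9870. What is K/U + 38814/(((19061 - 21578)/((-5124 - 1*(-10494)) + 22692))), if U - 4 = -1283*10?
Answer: -2328347398893/5380507 ≈ -4.3274e+5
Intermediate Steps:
U = -12826 (U = 4 - 1283*10 = 4 - 12830 = -12826)
K/U + 38814/(((19061 - 21578)/((-5124 - 1*(-10494)) + 22692))) = 9870/(-12826) + 38814/(((19061 - 21578)/((-5124 - 1*(-10494)) + 22692))) = 9870*(-1/12826) + 38814/((-2517/((-5124 + 10494) + 22692))) = -4935/6413 + 38814/((-2517/(5370 + 22692))) = -4935/6413 + 38814/((-2517/28062)) = -4935/6413 + 38814/((-2517*1/28062)) = -4935/6413 + 38814/(-839/9354) = -4935/6413 + 38814*(-9354/839) = -4935/6413 - 363066156/839 = -2328347398893/5380507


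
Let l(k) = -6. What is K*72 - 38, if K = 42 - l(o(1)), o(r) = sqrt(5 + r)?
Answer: 3418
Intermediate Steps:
K = 48 (K = 42 - 1*(-6) = 42 + 6 = 48)
K*72 - 38 = 48*72 - 38 = 3456 - 38 = 3418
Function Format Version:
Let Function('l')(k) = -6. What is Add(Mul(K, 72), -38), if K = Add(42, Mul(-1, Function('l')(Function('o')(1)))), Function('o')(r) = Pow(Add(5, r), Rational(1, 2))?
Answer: 3418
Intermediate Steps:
K = 48 (K = Add(42, Mul(-1, -6)) = Add(42, 6) = 48)
Add(Mul(K, 72), -38) = Add(Mul(48, 72), -38) = Add(3456, -38) = 3418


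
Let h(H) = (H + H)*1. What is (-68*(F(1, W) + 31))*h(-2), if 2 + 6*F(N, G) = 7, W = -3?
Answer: 25976/3 ≈ 8658.7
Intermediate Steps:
F(N, G) = ⅚ (F(N, G) = -⅓ + (⅙)*7 = -⅓ + 7/6 = ⅚)
h(H) = 2*H (h(H) = (2*H)*1 = 2*H)
(-68*(F(1, W) + 31))*h(-2) = (-68*(⅚ + 31))*(2*(-2)) = -68*191/6*(-4) = -6494/3*(-4) = 25976/3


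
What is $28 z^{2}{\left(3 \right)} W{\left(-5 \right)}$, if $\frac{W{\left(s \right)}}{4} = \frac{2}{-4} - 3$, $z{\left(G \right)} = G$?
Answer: $-3528$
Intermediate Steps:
$W{\left(s \right)} = -14$ ($W{\left(s \right)} = 4 \left(\frac{2}{-4} - 3\right) = 4 \left(2 \left(- \frac{1}{4}\right) - 3\right) = 4 \left(- \frac{1}{2} - 3\right) = 4 \left(- \frac{7}{2}\right) = -14$)
$28 z^{2}{\left(3 \right)} W{\left(-5 \right)} = 28 \cdot 3^{2} \left(-14\right) = 28 \cdot 9 \left(-14\right) = 252 \left(-14\right) = -3528$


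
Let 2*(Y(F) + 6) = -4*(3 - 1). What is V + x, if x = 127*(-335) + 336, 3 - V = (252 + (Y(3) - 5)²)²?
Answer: -269735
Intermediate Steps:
Y(F) = -10 (Y(F) = -6 + (-4*(3 - 1))/2 = -6 + (-4*2)/2 = -6 + (½)*(-8) = -6 - 4 = -10)
V = -227526 (V = 3 - (252 + (-10 - 5)²)² = 3 - (252 + (-15)²)² = 3 - (252 + 225)² = 3 - 1*477² = 3 - 1*227529 = 3 - 227529 = -227526)
x = -42209 (x = -42545 + 336 = -42209)
V + x = -227526 - 42209 = -269735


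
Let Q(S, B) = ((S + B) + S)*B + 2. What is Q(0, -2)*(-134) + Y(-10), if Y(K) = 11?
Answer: -793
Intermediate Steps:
Q(S, B) = 2 + B*(B + 2*S) (Q(S, B) = ((B + S) + S)*B + 2 = (B + 2*S)*B + 2 = B*(B + 2*S) + 2 = 2 + B*(B + 2*S))
Q(0, -2)*(-134) + Y(-10) = (2 + (-2)**2 + 2*(-2)*0)*(-134) + 11 = (2 + 4 + 0)*(-134) + 11 = 6*(-134) + 11 = -804 + 11 = -793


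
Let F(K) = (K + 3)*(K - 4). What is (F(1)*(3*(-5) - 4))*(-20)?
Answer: -4560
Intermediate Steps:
F(K) = (-4 + K)*(3 + K) (F(K) = (3 + K)*(-4 + K) = (-4 + K)*(3 + K))
(F(1)*(3*(-5) - 4))*(-20) = ((-12 + 1**2 - 1*1)*(3*(-5) - 4))*(-20) = ((-12 + 1 - 1)*(-15 - 4))*(-20) = -12*(-19)*(-20) = 228*(-20) = -4560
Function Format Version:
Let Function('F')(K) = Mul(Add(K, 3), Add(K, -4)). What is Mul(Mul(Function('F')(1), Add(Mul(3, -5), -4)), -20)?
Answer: -4560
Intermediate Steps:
Function('F')(K) = Mul(Add(-4, K), Add(3, K)) (Function('F')(K) = Mul(Add(3, K), Add(-4, K)) = Mul(Add(-4, K), Add(3, K)))
Mul(Mul(Function('F')(1), Add(Mul(3, -5), -4)), -20) = Mul(Mul(Add(-12, Pow(1, 2), Mul(-1, 1)), Add(Mul(3, -5), -4)), -20) = Mul(Mul(Add(-12, 1, -1), Add(-15, -4)), -20) = Mul(Mul(-12, -19), -20) = Mul(228, -20) = -4560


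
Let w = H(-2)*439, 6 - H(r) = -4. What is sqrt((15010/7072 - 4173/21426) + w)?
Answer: sqrt(43766257548952237)/3156764 ≈ 66.272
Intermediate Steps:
H(r) = 10 (H(r) = 6 - 1*(-4) = 6 + 4 = 10)
w = 4390 (w = 10*439 = 4390)
sqrt((15010/7072 - 4173/21426) + w) = sqrt((15010/7072 - 4173/21426) + 4390) = sqrt((15010*(1/7072) - 4173*1/21426) + 4390) = sqrt((7505/3536 - 1391/7142) + 4390) = sqrt(24341067/12627056 + 4390) = sqrt(55457116907/12627056) = sqrt(43766257548952237)/3156764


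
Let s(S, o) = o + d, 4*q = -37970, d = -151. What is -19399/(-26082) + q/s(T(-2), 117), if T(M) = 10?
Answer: 248242951/886788 ≈ 279.94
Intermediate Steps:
q = -18985/2 (q = (¼)*(-37970) = -18985/2 ≈ -9492.5)
s(S, o) = -151 + o (s(S, o) = o - 151 = -151 + o)
-19399/(-26082) + q/s(T(-2), 117) = -19399/(-26082) - 18985/(2*(-151 + 117)) = -19399*(-1/26082) - 18985/2/(-34) = 19399/26082 - 18985/2*(-1/34) = 19399/26082 + 18985/68 = 248242951/886788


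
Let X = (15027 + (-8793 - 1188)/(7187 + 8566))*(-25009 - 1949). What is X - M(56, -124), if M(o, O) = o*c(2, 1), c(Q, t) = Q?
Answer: -2127079793212/5251 ≈ -4.0508e+8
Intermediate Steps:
M(o, O) = 2*o (M(o, O) = o*2 = 2*o)
X = -2127079205100/5251 (X = (15027 - 9981/15753)*(-26958) = (15027 - 9981*1/15753)*(-26958) = (15027 - 3327/5251)*(-26958) = (78903450/5251)*(-26958) = -2127079205100/5251 ≈ -4.0508e+8)
X - M(56, -124) = -2127079205100/5251 - 2*56 = -2127079205100/5251 - 1*112 = -2127079205100/5251 - 112 = -2127079793212/5251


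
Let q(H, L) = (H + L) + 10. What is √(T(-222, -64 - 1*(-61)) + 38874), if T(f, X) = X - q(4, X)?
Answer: 2*√9715 ≈ 197.13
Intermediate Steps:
q(H, L) = 10 + H + L
T(f, X) = -14 (T(f, X) = X - (10 + 4 + X) = X - (14 + X) = X + (-14 - X) = -14)
√(T(-222, -64 - 1*(-61)) + 38874) = √(-14 + 38874) = √38860 = 2*√9715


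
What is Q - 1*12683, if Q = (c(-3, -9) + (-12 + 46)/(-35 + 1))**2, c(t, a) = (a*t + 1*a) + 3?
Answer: -12283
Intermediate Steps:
c(t, a) = 3 + a + a*t (c(t, a) = (a*t + a) + 3 = (a + a*t) + 3 = 3 + a + a*t)
Q = 400 (Q = ((3 - 9 - 9*(-3)) + (-12 + 46)/(-35 + 1))**2 = ((3 - 9 + 27) + 34/(-34))**2 = (21 + 34*(-1/34))**2 = (21 - 1)**2 = 20**2 = 400)
Q - 1*12683 = 400 - 1*12683 = 400 - 12683 = -12283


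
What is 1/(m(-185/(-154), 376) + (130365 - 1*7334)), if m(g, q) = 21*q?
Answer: 1/130927 ≈ 7.6378e-6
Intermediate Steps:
1/(m(-185/(-154), 376) + (130365 - 1*7334)) = 1/(21*376 + (130365 - 1*7334)) = 1/(7896 + (130365 - 7334)) = 1/(7896 + 123031) = 1/130927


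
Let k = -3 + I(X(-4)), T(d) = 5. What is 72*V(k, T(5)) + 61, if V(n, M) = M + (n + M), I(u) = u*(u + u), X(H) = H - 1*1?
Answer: 4165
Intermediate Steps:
X(H) = -1 + H (X(H) = H - 1 = -1 + H)
I(u) = 2*u² (I(u) = u*(2*u) = 2*u²)
k = 47 (k = -3 + 2*(-1 - 4)² = -3 + 2*(-5)² = -3 + 2*25 = -3 + 50 = 47)
V(n, M) = n + 2*M (V(n, M) = M + (M + n) = n + 2*M)
72*V(k, T(5)) + 61 = 72*(47 + 2*5) + 61 = 72*(47 + 10) + 61 = 72*57 + 61 = 4104 + 61 = 4165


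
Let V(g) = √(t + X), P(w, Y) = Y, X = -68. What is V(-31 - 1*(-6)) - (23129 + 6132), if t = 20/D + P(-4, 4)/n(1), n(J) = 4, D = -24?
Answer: -29261 + I*√2442/6 ≈ -29261.0 + 8.2361*I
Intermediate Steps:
t = ⅙ (t = 20/(-24) + 4/4 = 20*(-1/24) + 4*(¼) = -⅚ + 1 = ⅙ ≈ 0.16667)
V(g) = I*√2442/6 (V(g) = √(⅙ - 68) = √(-407/6) = I*√2442/6)
V(-31 - 1*(-6)) - (23129 + 6132) = I*√2442/6 - (23129 + 6132) = I*√2442/6 - 1*29261 = I*√2442/6 - 29261 = -29261 + I*√2442/6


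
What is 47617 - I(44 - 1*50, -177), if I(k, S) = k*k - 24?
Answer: 47605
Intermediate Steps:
I(k, S) = -24 + k**2 (I(k, S) = k**2 - 24 = -24 + k**2)
47617 - I(44 - 1*50, -177) = 47617 - (-24 + (44 - 1*50)**2) = 47617 - (-24 + (44 - 50)**2) = 47617 - (-24 + (-6)**2) = 47617 - (-24 + 36) = 47617 - 1*12 = 47617 - 12 = 47605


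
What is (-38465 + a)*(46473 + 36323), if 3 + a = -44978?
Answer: -6908995016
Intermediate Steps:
a = -44981 (a = -3 - 44978 = -44981)
(-38465 + a)*(46473 + 36323) = (-38465 - 44981)*(46473 + 36323) = -83446*82796 = -6908995016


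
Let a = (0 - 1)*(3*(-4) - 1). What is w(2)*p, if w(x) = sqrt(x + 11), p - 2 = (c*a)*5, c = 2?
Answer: 132*sqrt(13) ≈ 475.93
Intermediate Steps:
a = 13 (a = -(-12 - 1) = -1*(-13) = 13)
p = 132 (p = 2 + (2*13)*5 = 2 + 26*5 = 2 + 130 = 132)
w(x) = sqrt(11 + x)
w(2)*p = sqrt(11 + 2)*132 = sqrt(13)*132 = 132*sqrt(13)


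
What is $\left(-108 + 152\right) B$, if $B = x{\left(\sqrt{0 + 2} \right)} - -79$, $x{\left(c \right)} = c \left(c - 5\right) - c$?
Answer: $3564 - 264 \sqrt{2} \approx 3190.6$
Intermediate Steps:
$x{\left(c \right)} = - c + c \left(-5 + c\right)$ ($x{\left(c \right)} = c \left(-5 + c\right) - c = - c + c \left(-5 + c\right)$)
$B = 79 + \sqrt{2} \left(-6 + \sqrt{2}\right)$ ($B = \sqrt{0 + 2} \left(-6 + \sqrt{0 + 2}\right) - -79 = \sqrt{2} \left(-6 + \sqrt{2}\right) + 79 = 79 + \sqrt{2} \left(-6 + \sqrt{2}\right) \approx 72.515$)
$\left(-108 + 152\right) B = \left(-108 + 152\right) \left(81 - 6 \sqrt{2}\right) = 44 \left(81 - 6 \sqrt{2}\right) = 3564 - 264 \sqrt{2}$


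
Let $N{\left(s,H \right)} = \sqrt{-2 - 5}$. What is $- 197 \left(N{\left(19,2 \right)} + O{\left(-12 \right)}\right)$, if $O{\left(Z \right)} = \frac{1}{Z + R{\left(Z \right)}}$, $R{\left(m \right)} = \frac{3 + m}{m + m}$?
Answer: $\frac{1576}{93} - 197 i \sqrt{7} \approx 16.946 - 521.21 i$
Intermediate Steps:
$R{\left(m \right)} = \frac{3 + m}{2 m}$
$O{\left(Z \right)} = \frac{1}{Z + \frac{3 + Z}{2 Z}}$
$N{\left(s,H \right)} = i \sqrt{7}$ ($N{\left(s,H \right)} = \sqrt{-7} = i \sqrt{7}$)
$- 197 \left(N{\left(19,2 \right)} + O{\left(-12 \right)}\right) = - 197 \left(i \sqrt{7} + 2 \left(-12\right) \frac{1}{3 - 12 + 2 \left(-12\right)^{2}}\right) = - 197 \left(i \sqrt{7} + 2 \left(-12\right) \frac{1}{3 - 12 + 2 \cdot 144}\right) = - 197 \left(i \sqrt{7} + 2 \left(-12\right) \frac{1}{3 - 12 + 288}\right) = - 197 \left(i \sqrt{7} + 2 \left(-12\right) \frac{1}{279}\right) = - 197 \left(i \sqrt{7} - \frac{8}{93}\right) = - 197 \left(- \frac{8}{93} + i \sqrt{7}\right) = \frac{1576}{93} - 197 i \sqrt{7}$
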